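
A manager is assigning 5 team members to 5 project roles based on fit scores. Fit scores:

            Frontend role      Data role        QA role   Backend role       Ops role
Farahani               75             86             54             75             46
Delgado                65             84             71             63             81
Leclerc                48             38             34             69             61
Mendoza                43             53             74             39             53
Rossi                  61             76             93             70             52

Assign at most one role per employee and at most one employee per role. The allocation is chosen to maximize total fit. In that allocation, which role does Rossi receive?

Optimal: Farahani→Frontend role (75 pts), Delgado→Ops role (81 pts), Leclerc→Backend role (69 pts), Mendoza→QA role (74 pts), Rossi→Data role (76 pts) — total 75+81+69+74+76 = 375 pts.
Max-entry greedy (repeatedly take the single best remaining cell) gives 372 pts, worse by 3.
Next-best assignment: Farahani→Frontend role, Delgado→Data role, Leclerc→Backend role, Mendoza→Ops role, Rossi→QA role = 374 pts.
Rossi's own top role is QA role (93 pts), but forcing Rossi→QA role and reassigning the rest optimally gives only 374 pts — worse by 1.

Rossi receives Data role.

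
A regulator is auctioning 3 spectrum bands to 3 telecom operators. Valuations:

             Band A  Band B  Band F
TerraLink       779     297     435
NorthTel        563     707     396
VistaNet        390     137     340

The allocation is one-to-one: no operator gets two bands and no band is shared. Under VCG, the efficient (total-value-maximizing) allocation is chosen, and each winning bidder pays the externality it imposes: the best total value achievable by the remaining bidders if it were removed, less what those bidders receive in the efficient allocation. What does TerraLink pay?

Efficient allocation: TerraLink→Band A ($779M), NorthTel→Band B ($707M), VistaNet→Band F ($340M); total welfare W = $1826M.
TerraLink receives Band A at value $779M, so the others get W − 779 = $1047M.
Without TerraLink: best allocation of the remaining 2 bidders over all 3 bands is NorthTel→Band B ($707M), VistaNet→Band A ($390M), total $1097M.
VCG payment = (others' best without TerraLink) − (others' welfare with TerraLink) = 1097 − 1047 = $50M.

TerraLink pays $50M.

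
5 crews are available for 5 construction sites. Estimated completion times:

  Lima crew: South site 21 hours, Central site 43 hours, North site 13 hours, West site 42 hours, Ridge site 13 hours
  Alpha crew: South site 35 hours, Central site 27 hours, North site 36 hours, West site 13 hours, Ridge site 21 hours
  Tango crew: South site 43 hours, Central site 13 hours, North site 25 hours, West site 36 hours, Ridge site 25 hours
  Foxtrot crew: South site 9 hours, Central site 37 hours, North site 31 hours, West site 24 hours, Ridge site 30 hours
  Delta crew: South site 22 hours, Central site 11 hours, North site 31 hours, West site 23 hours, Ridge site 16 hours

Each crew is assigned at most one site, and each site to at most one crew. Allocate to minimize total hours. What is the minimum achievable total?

Minimum total: 64 hours

This is the linear assignment problem.
Optimal: Lima crew→North site (13 hours), Alpha crew→West site (13 hours), Tango crew→Central site (13 hours), Foxtrot crew→South site (9 hours), Delta crew→Ridge site (16 hours) — total 13+13+13+9+16 = 64 hours.
Column-greedy (each site in turn goes to its cheapest remaining crew) gives 71 hours, worse by 7.
No other one-to-one assignment undercuts 64 hours.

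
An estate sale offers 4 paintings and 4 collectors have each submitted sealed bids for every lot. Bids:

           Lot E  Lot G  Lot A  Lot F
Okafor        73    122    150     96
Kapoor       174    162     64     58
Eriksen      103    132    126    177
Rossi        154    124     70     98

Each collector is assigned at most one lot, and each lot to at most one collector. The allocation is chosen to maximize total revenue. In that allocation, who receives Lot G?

Optimal: Okafor→Lot A ($150), Kapoor→Lot G ($162), Eriksen→Lot F ($177), Rossi→Lot E ($154) — total 150+162+177+154 = $643.
Every other assignment is strictly worse.
Kapoor's own top lot is Lot E ($174), but forcing Kapoor→Lot E and reassigning the rest optimally gives only $625 — worse by 18.

Kapoor receives Lot G.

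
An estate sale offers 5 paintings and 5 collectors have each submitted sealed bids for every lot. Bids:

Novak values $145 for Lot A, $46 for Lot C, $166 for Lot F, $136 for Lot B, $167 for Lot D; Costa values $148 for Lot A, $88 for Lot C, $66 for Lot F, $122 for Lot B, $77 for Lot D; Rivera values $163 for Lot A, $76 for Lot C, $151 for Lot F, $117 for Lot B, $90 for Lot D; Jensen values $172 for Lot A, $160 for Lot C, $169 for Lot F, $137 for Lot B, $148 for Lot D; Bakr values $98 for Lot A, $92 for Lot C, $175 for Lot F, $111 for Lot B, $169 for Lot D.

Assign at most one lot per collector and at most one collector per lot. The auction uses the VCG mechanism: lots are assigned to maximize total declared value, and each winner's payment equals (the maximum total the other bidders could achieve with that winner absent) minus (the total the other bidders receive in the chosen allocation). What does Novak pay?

Efficient allocation: Novak→Lot D ($167), Costa→Lot B ($122), Rivera→Lot A ($163), Jensen→Lot C ($160), Bakr→Lot F ($175); total welfare W = $787.
Novak receives Lot D at value $167, so the others get W − 167 = $620.
Without Novak: best allocation of the remaining 4 bidders over all 5 lots is Costa→Lot A ($148), Rivera→Lot F ($151), Jensen→Lot C ($160), Bakr→Lot D ($169), total $628.
VCG payment = (others' best without Novak) − (others' welfare with Novak) = 628 − 620 = $8.

Novak pays $8.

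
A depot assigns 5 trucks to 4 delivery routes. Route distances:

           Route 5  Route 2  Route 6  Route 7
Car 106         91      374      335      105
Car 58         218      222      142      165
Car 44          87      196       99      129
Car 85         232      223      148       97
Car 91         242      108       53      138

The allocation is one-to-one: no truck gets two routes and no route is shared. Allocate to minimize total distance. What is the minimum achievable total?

Minimum total: 395 km

This is a one-to-one assignment (minimum-cost bipartite matching).
Optimal: Car 106→Route 5 (91 km), Car 91→Route 2 (108 km), Car 44→Route 6 (99 km), Car 85→Route 7 (97 km) — total 91+108+99+97 = 395 km.
Min-entry greedy (repeatedly take the single cheapest remaining cell) gives 459 km, worse by 64.
Next-best assignment: Car 44→Route 5, Car 91→Route 2, Car 58→Route 6, Car 85→Route 7 = 434 km.
Swapping Car 106↔Car 91 (Car 106→Route 2 374 km, Car 91→Route 5 242 km) adds 417.
Checked against all permutations: 395 km is optimal.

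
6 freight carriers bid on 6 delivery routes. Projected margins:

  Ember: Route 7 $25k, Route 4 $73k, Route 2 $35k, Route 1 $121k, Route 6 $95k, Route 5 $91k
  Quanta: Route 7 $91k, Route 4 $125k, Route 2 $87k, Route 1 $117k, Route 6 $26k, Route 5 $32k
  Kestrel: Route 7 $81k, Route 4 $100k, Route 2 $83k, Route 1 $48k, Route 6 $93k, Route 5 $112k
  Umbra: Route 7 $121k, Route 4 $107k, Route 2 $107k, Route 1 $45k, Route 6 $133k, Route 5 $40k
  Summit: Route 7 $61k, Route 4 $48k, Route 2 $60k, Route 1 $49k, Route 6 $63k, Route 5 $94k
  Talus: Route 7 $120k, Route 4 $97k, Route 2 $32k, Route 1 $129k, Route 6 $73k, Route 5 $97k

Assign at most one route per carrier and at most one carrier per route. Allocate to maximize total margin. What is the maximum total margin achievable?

This is a one-to-one assignment (maximum-weight bipartite matching).
Optimal: Ember→Route 1 ($121k), Quanta→Route 4 ($125k), Kestrel→Route 2 ($83k), Umbra→Route 6 ($133k), Summit→Route 5 ($94k), Talus→Route 7 ($120k) — total 121+125+83+133+94+120 = $676k.
Row-greedy (each carrier in turn takes its best remaining route) gives $584k, worse by 92.
Next-best assignment: Ember→Route 1, Quanta→Route 4, Kestrel→Route 5, Umbra→Route 6, Summit→Route 2, Talus→Route 7 = $671k.
Every other assignment is strictly worse.

Max total: $676k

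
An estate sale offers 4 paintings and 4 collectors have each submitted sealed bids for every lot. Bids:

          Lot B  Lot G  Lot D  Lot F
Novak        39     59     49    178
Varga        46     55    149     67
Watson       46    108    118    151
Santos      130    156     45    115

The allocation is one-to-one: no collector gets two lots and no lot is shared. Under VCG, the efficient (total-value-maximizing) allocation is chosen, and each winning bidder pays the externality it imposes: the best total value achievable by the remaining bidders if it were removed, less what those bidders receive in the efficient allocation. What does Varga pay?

Efficient allocation: Novak→Lot F ($178), Varga→Lot D ($149), Watson→Lot G ($108), Santos→Lot B ($130); total welfare W = $565.
Varga receives Lot D at value $149, so the others get W − 149 = $416.
Without Varga: best allocation of the remaining 3 bidders over all 4 lots is Novak→Lot F ($178), Watson→Lot D ($118), Santos→Lot G ($156), total $452.
VCG payment = (others' best without Varga) − (others' welfare with Varga) = 452 − 416 = $36.

Varga pays $36.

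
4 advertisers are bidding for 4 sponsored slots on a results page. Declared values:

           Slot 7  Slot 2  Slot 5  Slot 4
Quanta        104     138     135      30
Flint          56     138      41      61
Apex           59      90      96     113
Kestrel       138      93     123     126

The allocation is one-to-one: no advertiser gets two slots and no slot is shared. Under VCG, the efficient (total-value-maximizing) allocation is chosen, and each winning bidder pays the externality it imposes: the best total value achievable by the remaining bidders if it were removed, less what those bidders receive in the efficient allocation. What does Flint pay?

Flint pays $3.

Efficient allocation: Quanta→Slot 5 ($135), Flint→Slot 2 ($138), Apex→Slot 4 ($113), Kestrel→Slot 7 ($138); total welfare W = $524.
Flint receives Slot 2 at value $138, so the others get W − 138 = $386.
Without Flint: best allocation of the remaining 3 bidders over all 4 slots is Quanta→Slot 2 ($138), Apex→Slot 4 ($113), Kestrel→Slot 7 ($138), total $389.
VCG payment = (others' best without Flint) − (others' welfare with Flint) = 389 − 386 = $3.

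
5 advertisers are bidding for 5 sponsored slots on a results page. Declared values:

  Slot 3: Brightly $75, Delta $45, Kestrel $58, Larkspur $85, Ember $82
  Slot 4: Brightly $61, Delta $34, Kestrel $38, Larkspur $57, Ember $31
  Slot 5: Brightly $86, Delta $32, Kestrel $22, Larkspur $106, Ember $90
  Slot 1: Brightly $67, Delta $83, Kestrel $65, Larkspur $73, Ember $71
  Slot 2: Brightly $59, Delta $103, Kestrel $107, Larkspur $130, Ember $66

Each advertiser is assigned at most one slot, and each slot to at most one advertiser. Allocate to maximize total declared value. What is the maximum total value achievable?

Max total: $439

Treat this as an assignment problem: match each advertiser to one slot.
Optimal: Brightly→Slot 4 ($61), Delta→Slot 1 ($83), Kestrel→Slot 2 ($107), Larkspur→Slot 5 ($106), Ember→Slot 3 ($82) — total 61+83+107+106+82 = $439.
Row-greedy (each advertiser in turn takes its best remaining slot) gives $370, worse by 69.
Swapping Larkspur↔Brightly (Larkspur→Slot 4 $57, Brightly→Slot 5 $86) loses 24.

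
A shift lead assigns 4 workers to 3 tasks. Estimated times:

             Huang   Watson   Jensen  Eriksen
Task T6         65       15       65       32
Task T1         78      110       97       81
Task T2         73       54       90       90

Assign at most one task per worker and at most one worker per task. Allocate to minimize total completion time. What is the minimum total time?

This is a one-to-one assignment (minimum-cost bipartite matching).
Optimal: Eriksen→Task T6 (32 min), Huang→Task T1 (78 min), Watson→Task T2 (54 min) — total 32+78+54 = 164 min.
Swapping Eriksen↔Watson (Eriksen→Task T2 90 min, Watson→Task T6 15 min) adds 19.
Every other assignment is strictly worse.

Minimum total: 164 min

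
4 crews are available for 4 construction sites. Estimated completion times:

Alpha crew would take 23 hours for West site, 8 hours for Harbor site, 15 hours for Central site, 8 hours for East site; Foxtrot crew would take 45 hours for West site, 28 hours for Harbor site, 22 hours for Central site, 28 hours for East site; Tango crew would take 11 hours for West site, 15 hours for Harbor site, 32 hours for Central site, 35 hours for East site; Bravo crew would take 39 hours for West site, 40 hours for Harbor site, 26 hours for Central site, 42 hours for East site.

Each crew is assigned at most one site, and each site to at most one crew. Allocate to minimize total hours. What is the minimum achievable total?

Min total: 73 hours

This is the linear assignment problem.
Optimal: Alpha crew→Harbor site (8 hours), Foxtrot crew→East site (28 hours), Tango crew→West site (11 hours), Bravo crew→Central site (26 hours) — total 8+28+11+26 = 73 hours.
Row-greedy (each crew in turn takes its cheapest remaining site) gives 83 hours, worse by 10.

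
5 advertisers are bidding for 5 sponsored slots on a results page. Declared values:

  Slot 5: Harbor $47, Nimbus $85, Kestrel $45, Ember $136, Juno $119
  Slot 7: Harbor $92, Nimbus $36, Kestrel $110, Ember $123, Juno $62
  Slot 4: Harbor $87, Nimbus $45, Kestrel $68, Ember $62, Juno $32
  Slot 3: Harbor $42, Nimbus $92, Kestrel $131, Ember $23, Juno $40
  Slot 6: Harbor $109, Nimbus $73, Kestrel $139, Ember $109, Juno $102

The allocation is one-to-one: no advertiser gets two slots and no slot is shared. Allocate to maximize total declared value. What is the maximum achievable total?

Treat this as an assignment problem: match each advertiser to one slot.
Optimal: Harbor→Slot 4 ($87), Nimbus→Slot 3 ($92), Kestrel→Slot 6 ($139), Ember→Slot 7 ($123), Juno→Slot 5 ($119) — total 87+92+139+123+119 = $560.
Max-entry greedy (repeatedly take the single best remaining cell) gives $491, worse by 69.
Swapping Kestrel↔Ember (Kestrel→Slot 7 $110, Ember→Slot 6 $109) loses 43.

Maximum total: $560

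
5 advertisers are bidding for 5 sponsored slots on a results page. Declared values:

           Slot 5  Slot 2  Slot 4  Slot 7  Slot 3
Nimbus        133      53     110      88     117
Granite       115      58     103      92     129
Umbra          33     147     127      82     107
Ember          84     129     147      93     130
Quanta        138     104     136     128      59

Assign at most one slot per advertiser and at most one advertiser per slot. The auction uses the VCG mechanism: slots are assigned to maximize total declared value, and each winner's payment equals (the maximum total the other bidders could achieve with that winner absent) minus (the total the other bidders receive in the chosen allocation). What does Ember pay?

Ember pays $8.

Efficient allocation: Nimbus→Slot 5 ($133), Granite→Slot 3 ($129), Umbra→Slot 2 ($147), Ember→Slot 4 ($147), Quanta→Slot 7 ($128); total welfare W = $684.
Ember receives Slot 4 at value $147, so the others get W − 147 = $537.
Without Ember: best allocation of the remaining 4 bidders over all 5 slots is Nimbus→Slot 5 ($133), Granite→Slot 3 ($129), Umbra→Slot 2 ($147), Quanta→Slot 4 ($136), total $545.
VCG payment = (others' best without Ember) − (others' welfare with Ember) = 545 − 537 = $8.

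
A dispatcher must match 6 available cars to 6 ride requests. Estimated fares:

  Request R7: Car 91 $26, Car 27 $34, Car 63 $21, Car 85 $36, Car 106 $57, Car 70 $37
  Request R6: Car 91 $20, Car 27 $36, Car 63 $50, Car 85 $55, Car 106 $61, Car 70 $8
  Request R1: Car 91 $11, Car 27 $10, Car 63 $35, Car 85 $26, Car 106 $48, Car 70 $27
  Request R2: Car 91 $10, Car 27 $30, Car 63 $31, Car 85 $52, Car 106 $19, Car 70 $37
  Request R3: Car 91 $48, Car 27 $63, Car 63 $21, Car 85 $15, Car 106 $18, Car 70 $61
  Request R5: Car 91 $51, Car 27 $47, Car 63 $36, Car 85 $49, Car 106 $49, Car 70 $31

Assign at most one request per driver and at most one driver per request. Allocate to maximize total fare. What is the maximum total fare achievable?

Optimal: Car 91→Request R5 ($51), Car 27→Request R3 ($63), Car 63→Request R6 ($50), Car 85→Request R2 ($52), Car 106→Request R1 ($48), Car 70→Request R7 ($37) — total 51+63+50+52+48+37 = $301.
No other one-to-one assignment exceeds $301.

Max total: $301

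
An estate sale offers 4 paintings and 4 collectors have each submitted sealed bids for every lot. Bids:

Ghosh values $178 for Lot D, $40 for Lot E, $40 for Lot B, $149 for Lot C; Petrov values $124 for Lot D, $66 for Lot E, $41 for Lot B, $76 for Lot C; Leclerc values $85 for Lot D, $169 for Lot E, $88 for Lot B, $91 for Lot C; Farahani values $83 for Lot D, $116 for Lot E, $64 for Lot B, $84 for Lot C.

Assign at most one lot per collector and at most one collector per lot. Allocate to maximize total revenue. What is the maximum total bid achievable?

Optimal: Ghosh→Lot C ($149), Petrov→Lot D ($124), Leclerc→Lot E ($169), Farahani→Lot B ($64) — total 149+124+169+64 = $506.
Max-entry greedy (repeatedly take the single best remaining cell) gives $472, worse by 34.

Max total: $506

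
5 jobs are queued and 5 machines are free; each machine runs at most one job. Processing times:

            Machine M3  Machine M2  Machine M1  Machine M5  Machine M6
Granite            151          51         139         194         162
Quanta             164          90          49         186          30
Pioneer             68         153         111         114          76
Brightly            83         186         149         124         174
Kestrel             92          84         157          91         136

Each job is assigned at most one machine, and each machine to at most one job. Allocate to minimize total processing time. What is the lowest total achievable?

This is a one-to-one assignment (minimum-cost bipartite matching).
Optimal: Granite→Machine M2 (51 min), Quanta→Machine M1 (49 min), Pioneer→Machine M6 (76 min), Brightly→Machine M3 (83 min), Kestrel→Machine M5 (91 min) — total 51+49+76+83+91 = 350 min.
Row-greedy (each job in turn takes its cheapest remaining machine) gives 430 min, worse by 80.

Minimum total: 350 min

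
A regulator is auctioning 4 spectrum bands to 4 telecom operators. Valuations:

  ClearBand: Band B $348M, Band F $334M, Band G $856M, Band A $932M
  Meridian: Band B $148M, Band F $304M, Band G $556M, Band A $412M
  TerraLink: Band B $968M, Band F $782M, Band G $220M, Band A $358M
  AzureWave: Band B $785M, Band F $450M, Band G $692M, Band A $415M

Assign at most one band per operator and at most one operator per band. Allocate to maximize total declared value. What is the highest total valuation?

This is the linear assignment problem.
Optimal: ClearBand→Band A ($932M), Meridian→Band G ($556M), TerraLink→Band F ($782M), AzureWave→Band B ($785M) — total 932+556+782+785 = $3055M.
Next-best assignment: ClearBand→Band A, Meridian→Band G, TerraLink→Band B, AzureWave→Band F = $2906M.

Max total: $3055M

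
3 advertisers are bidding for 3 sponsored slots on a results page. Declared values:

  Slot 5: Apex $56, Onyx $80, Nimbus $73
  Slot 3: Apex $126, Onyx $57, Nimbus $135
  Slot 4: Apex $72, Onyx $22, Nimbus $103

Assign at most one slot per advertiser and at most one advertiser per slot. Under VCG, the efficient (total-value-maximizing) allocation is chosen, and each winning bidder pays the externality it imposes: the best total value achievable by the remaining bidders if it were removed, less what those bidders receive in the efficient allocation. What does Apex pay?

Efficient allocation: Apex→Slot 3 ($126), Onyx→Slot 5 ($80), Nimbus→Slot 4 ($103); total welfare W = $309.
Apex receives Slot 3 at value $126, so the others get W − 126 = $183.
Without Apex: best allocation of the remaining 2 bidders over all 3 slots is Onyx→Slot 5 ($80), Nimbus→Slot 3 ($135), total $215.
VCG payment = (others' best without Apex) − (others' welfare with Apex) = 215 − 183 = $32.

Apex pays $32.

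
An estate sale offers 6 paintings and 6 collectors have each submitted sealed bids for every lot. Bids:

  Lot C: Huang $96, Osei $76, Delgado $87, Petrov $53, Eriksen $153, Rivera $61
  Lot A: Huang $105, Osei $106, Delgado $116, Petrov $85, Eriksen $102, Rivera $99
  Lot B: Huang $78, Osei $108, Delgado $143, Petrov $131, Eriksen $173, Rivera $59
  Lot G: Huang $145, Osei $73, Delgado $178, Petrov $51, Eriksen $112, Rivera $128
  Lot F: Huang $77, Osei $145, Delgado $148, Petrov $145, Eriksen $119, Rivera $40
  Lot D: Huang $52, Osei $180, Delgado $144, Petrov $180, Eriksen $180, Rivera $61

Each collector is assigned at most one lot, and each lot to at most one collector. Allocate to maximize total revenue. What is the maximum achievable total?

Maximum total: $871

Treat this as an assignment problem: match each collector to one lot.
Optimal: Huang→Lot C ($96), Osei→Lot F ($145), Delgado→Lot G ($178), Petrov→Lot D ($180), Eriksen→Lot B ($173), Rivera→Lot A ($99) — total 96+145+178+180+173+99 = $871.
Row-greedy (each collector in turn takes its best remaining lot) gives $856, worse by 15.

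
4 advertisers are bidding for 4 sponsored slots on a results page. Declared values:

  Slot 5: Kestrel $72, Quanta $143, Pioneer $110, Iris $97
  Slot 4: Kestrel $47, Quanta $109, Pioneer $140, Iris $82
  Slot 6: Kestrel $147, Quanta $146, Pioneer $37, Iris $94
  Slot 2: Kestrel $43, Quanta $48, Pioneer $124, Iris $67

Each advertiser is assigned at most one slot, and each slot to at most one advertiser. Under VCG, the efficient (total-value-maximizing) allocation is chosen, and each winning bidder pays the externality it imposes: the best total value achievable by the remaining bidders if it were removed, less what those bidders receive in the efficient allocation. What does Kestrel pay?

Efficient allocation: Kestrel→Slot 6 ($147), Quanta→Slot 5 ($143), Pioneer→Slot 4 ($140), Iris→Slot 2 ($67); total welfare W = $497.
Kestrel receives Slot 6 at value $147, so the others get W − 147 = $350.
Without Kestrel: best allocation of the remaining 3 bidders over all 4 slots is Quanta→Slot 6 ($146), Pioneer→Slot 4 ($140), Iris→Slot 5 ($97), total $383.
VCG payment = (others' best without Kestrel) − (others' welfare with Kestrel) = 383 − 350 = $33.

Kestrel pays $33.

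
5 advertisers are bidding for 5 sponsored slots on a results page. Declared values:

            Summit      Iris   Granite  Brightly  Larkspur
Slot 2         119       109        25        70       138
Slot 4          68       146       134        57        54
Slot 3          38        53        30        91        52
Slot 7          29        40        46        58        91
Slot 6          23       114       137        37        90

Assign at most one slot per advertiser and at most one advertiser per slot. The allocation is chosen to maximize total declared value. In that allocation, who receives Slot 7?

Larkspur receives Slot 7.

Optimal: Summit→Slot 2 ($119), Iris→Slot 4 ($146), Granite→Slot 6 ($137), Brightly→Slot 3 ($91), Larkspur→Slot 7 ($91) — total 119+146+137+91+91 = $584.
Max-entry greedy (repeatedly take the single best remaining cell) gives $541, worse by 43.
Every other assignment is strictly worse.
Larkspur's own top slot is Slot 2 ($138), but forcing Larkspur→Slot 2 and reassigning the rest optimally gives only $541 — worse by 43.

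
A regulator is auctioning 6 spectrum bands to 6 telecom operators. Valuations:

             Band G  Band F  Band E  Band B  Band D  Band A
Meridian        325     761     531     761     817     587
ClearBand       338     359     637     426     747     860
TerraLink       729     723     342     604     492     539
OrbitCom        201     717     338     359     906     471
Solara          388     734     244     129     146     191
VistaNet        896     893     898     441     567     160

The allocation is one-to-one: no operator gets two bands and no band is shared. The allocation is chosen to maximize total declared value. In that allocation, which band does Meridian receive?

Meridian receives Band B.

This is the linear assignment problem.
Optimal: Meridian→Band B ($761M), ClearBand→Band A ($860M), TerraLink→Band G ($729M), OrbitCom→Band D ($906M), Solara→Band F ($734M), VistaNet→Band E ($898M) — total 761+860+729+906+734+898 = $4888M.
Max-entry greedy (repeatedly take the single best remaining cell) gives $4283M, worse by 605.
Swapping VistaNet↔TerraLink (VistaNet→Band G $896M, TerraLink→Band E $342M) loses 389.
Meridian's own top band is Band D ($817M), but forcing Meridian→Band D and reassigning the rest optimally gives only $4397M — worse by 491.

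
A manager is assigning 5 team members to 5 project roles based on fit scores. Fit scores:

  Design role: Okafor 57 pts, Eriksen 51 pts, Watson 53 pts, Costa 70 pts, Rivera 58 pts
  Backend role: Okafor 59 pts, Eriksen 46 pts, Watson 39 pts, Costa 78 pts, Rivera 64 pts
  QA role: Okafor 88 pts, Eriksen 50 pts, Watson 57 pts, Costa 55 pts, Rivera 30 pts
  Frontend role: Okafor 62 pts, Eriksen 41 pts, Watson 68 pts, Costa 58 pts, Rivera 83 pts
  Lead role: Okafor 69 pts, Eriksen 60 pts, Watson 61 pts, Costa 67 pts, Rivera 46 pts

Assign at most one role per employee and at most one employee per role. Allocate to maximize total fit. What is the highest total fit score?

This is a one-to-one assignment (maximum-weight bipartite matching).
Optimal: Okafor→QA role (88 pts), Eriksen→Lead role (60 pts), Watson→Design role (53 pts), Costa→Backend role (78 pts), Rivera→Frontend role (83 pts) — total 88+60+53+78+83 = 362 pts.
Row-greedy (each employee in turn takes its best remaining role) gives 352 pts, worse by 10.
Next-best assignment: Okafor→QA role, Eriksen→Design role, Watson→Lead role, Costa→Backend role, Rivera→Frontend role = 361 pts.
Swapping Okafor↔Eriksen (Okafor→Lead role 69 pts, Eriksen→QA role 50 pts) loses 29.

Maximum total: 362 pts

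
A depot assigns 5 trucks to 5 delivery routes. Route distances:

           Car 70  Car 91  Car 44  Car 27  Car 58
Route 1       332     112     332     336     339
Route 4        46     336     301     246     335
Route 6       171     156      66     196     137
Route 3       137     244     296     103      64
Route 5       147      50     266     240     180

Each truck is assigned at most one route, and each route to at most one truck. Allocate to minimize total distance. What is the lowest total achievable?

This is a one-to-one assignment (minimum-cost bipartite matching).
Optimal: Car 70→Route 4 (46 km), Car 91→Route 1 (112 km), Car 44→Route 6 (66 km), Car 27→Route 3 (103 km), Car 58→Route 5 (180 km) — total 46+112+66+103+180 = 507 km.
Swapping Car 44↔Car 91 (Car 44→Route 1 332 km, Car 91→Route 6 156 km) adds 310.
Every other assignment is strictly worse.

Minimum total: 507 km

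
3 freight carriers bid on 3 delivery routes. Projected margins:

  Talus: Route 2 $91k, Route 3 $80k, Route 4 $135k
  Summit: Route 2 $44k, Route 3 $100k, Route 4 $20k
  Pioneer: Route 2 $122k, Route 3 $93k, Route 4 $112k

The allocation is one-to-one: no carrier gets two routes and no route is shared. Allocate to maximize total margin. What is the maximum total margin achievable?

Max total: $357k

Optimal: Talus→Route 4 ($135k), Summit→Route 3 ($100k), Pioneer→Route 2 ($122k) — total 135+100+122 = $357k.
No other one-to-one assignment exceeds $357k.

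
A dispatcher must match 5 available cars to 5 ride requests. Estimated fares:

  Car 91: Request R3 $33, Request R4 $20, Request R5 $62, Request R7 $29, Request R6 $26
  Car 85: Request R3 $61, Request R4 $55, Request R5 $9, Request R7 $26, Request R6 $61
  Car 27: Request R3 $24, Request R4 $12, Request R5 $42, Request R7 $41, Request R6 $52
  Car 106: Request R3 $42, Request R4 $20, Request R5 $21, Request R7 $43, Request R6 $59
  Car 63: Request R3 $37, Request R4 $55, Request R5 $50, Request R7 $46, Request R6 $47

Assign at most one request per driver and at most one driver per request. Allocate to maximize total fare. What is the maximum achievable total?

This is a one-to-one assignment (maximum-weight bipartite matching).
Optimal: Car 91→Request R5 ($62), Car 85→Request R3 ($61), Car 27→Request R7 ($41), Car 106→Request R6 ($59), Car 63→Request R4 ($55) — total 62+61+41+59+55 = $278.
Column-greedy (each request in turn goes to its best remaining driver) gives $273, worse by 5.
Next-best assignment: Car 91→Request R5, Car 85→Request R3, Car 27→Request R6, Car 106→Request R7, Car 63→Request R4 = $273.
No other one-to-one assignment exceeds $278.

Maximum total: $278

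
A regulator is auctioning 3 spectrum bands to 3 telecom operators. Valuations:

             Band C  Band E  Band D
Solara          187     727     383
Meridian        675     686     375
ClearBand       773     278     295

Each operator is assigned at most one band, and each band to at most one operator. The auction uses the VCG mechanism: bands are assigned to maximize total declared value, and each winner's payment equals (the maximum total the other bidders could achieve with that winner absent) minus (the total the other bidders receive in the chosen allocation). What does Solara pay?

Solara pays $311M.

Efficient allocation: Solara→Band E ($727M), Meridian→Band D ($375M), ClearBand→Band C ($773M); total welfare W = $1875M.
Solara receives Band E at value $727M, so the others get W − 727 = $1148M.
Without Solara: best allocation of the remaining 2 bidders over all 3 bands is Meridian→Band E ($686M), ClearBand→Band C ($773M), total $1459M.
VCG payment = (others' best without Solara) − (others' welfare with Solara) = 1459 − 1148 = $311M.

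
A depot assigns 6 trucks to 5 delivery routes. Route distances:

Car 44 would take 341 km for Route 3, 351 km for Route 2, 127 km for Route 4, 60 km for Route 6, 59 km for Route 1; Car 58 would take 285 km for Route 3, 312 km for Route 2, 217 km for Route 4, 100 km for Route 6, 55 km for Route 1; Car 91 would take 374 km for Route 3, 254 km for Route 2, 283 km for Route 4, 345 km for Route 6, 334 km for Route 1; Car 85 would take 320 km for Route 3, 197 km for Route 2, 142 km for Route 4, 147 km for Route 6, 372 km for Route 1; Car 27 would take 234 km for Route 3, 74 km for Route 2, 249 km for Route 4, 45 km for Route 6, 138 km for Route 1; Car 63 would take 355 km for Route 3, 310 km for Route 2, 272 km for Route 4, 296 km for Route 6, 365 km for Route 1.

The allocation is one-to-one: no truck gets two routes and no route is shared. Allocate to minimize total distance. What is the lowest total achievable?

Minimum total: 686 km

Optimal: Car 63→Route 3 (355 km), Car 27→Route 2 (74 km), Car 85→Route 4 (142 km), Car 44→Route 6 (60 km), Car 58→Route 1 (55 km) — total 355+74+142+60+55 = 686 km.
Row-greedy (each truck in turn takes its cheapest remaining route) gives 789 km, worse by 103.
Checked against all permutations: 686 km is optimal.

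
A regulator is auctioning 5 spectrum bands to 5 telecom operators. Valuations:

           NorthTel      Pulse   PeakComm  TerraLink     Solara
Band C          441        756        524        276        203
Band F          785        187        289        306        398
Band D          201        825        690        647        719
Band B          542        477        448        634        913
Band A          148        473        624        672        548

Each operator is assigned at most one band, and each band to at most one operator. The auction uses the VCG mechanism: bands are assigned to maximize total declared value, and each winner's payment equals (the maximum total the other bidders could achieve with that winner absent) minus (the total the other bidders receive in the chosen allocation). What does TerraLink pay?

TerraLink pays $3M.

Efficient allocation: NorthTel→Band F ($785M), Pulse→Band C ($756M), PeakComm→Band D ($690M), TerraLink→Band A ($672M), Solara→Band B ($913M); total welfare W = $3816M.
TerraLink receives Band A at value $672M, so the others get W − 672 = $3144M.
Without TerraLink: best allocation of the remaining 4 bidders over all 5 bands is NorthTel→Band F ($785M), Pulse→Band D ($825M), PeakComm→Band A ($624M), Solara→Band B ($913M), total $3147M.
VCG payment = (others' best without TerraLink) − (others' welfare with TerraLink) = 3147 − 3144 = $3M.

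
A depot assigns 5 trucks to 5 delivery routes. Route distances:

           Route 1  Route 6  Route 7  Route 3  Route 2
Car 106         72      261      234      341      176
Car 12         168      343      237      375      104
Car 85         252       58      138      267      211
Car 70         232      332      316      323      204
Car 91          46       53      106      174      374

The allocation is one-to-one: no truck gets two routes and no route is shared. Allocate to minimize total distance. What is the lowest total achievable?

Optimal: Car 106→Route 1 (72 km), Car 12→Route 2 (104 km), Car 85→Route 6 (58 km), Car 70→Route 3 (323 km), Car 91→Route 7 (106 km) — total 72+104+58+323+106 = 663 km.
Row-greedy (each truck in turn takes its cheapest remaining route) gives 724 km, worse by 61.
Swapping Car 70↔Car 106 (Car 70→Route 1 232 km, Car 106→Route 3 341 km) adds 178.
Checked against all permutations: 663 km is optimal.

Min total: 663 km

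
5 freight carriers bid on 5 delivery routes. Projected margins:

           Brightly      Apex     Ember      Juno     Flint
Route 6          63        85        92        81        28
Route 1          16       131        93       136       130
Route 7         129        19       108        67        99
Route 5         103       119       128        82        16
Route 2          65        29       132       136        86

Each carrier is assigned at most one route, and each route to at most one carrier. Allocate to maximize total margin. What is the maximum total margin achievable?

This is a one-to-one assignment (maximum-weight bipartite matching).
Optimal: Brightly→Route 7 ($129k), Apex→Route 6 ($85k), Ember→Route 5 ($128k), Juno→Route 2 ($136k), Flint→Route 1 ($130k) — total 129+85+128+136+130 = $608k.
Column-greedy (each route in turn goes to its best remaining carrier) gives $562k, worse by 46.
Swapping Ember↔Juno (Ember→Route 2 $132k, Juno→Route 5 $82k) loses 50.

Maximum total: $608k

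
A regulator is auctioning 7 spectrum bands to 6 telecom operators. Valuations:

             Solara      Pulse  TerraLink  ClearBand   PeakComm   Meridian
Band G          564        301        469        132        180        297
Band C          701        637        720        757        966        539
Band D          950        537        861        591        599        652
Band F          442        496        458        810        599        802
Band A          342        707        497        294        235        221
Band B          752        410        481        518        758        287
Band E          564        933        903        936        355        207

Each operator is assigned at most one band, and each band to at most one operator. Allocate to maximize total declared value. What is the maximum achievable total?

Max total: $5024M

Treat this as an assignment problem: match each operator to one band.
Optimal: Solara→Band B ($752M), Pulse→Band A ($707M), TerraLink→Band D ($861M), ClearBand→Band E ($936M), PeakComm→Band C ($966M), Meridian→Band F ($802M) — total 752+707+861+936+966+802 = $5024M.
Row-greedy (each operator in turn takes its best remaining band) gives $4468M, worse by 556.
No other one-to-one assignment exceeds $5024M.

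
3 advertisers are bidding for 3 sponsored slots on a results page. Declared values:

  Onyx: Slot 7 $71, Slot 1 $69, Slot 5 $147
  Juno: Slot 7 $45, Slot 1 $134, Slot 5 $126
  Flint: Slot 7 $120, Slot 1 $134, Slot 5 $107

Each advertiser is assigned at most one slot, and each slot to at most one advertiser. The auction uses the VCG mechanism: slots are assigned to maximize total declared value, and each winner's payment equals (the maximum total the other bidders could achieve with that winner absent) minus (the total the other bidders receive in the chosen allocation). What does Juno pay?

Juno pays $14.

Efficient allocation: Onyx→Slot 5 ($147), Juno→Slot 1 ($134), Flint→Slot 7 ($120); total welfare W = $401.
Juno receives Slot 1 at value $134, so the others get W − 134 = $267.
Without Juno: best allocation of the remaining 2 bidders over all 3 slots is Onyx→Slot 5 ($147), Flint→Slot 1 ($134), total $281.
VCG payment = (others' best without Juno) − (others' welfare with Juno) = 281 − 267 = $14.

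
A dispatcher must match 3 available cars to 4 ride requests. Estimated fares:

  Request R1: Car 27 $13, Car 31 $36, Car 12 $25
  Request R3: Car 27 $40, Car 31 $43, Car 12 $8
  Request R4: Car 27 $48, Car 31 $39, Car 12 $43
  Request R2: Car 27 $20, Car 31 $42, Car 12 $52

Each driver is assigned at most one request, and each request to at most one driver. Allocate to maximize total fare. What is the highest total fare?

This is the linear assignment problem.
Optimal: Car 27→Request R4 ($48), Car 31→Request R3 ($43), Car 12→Request R2 ($52) — total 48+43+52 = $143.
Column-greedy (each request in turn goes to its best remaining driver) gives $119, worse by 24.
Next-best assignment: Car 27→Request R4, Car 31→Request R1, Car 12→Request R2 = $136.
Swapping Car 27↔Car 31 (Car 27→Request R3 $40, Car 31→Request R4 $39) loses 12.
Checked against all permutations: $143 is optimal.

Max total: $143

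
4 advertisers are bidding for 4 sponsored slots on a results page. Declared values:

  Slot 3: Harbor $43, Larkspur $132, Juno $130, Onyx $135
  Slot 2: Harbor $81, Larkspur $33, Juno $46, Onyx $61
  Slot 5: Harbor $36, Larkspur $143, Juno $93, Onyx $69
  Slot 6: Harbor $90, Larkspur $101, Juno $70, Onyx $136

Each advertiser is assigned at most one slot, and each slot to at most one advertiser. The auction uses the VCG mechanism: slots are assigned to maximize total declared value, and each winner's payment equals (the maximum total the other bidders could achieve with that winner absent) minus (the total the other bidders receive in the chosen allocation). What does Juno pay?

Juno pays $8.

Efficient allocation: Harbor→Slot 2 ($81), Larkspur→Slot 5 ($143), Juno→Slot 3 ($130), Onyx→Slot 6 ($136); total welfare W = $490.
Juno receives Slot 3 at value $130, so the others get W − 130 = $360.
Without Juno: best allocation of the remaining 3 bidders over all 4 slots is Harbor→Slot 6 ($90), Larkspur→Slot 5 ($143), Onyx→Slot 3 ($135), total $368.
VCG payment = (others' best without Juno) − (others' welfare with Juno) = 368 − 360 = $8.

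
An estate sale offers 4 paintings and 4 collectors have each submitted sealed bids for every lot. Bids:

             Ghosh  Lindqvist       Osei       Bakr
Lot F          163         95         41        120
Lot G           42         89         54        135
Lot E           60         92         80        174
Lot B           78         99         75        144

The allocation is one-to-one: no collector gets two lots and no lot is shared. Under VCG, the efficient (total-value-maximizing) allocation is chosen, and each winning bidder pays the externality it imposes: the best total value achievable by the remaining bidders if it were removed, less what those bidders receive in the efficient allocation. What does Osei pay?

Efficient allocation: Ghosh→Lot F ($163), Lindqvist→Lot G ($89), Osei→Lot B ($75), Bakr→Lot E ($174); total welfare W = $501.
Osei receives Lot B at value $75, so the others get W − 75 = $426.
Without Osei: best allocation of the remaining 3 bidders over all 4 lots is Ghosh→Lot F ($163), Lindqvist→Lot B ($99), Bakr→Lot E ($174), total $436.
VCG payment = (others' best without Osei) − (others' welfare with Osei) = 436 − 426 = $10.

Osei pays $10.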